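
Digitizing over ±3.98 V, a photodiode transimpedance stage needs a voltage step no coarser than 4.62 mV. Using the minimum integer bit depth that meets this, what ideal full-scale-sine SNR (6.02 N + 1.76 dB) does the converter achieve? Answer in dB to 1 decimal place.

68.0 dB

Span: 3.98 V − (-3.98 V) = 7.96 V.
7.96 V / 4.62 mV = 1723. Since 2^10 = 1024 and 2^11 = 2048, N = 11.
Ideal SNR at N = 11: 6.02·11 + 1.76 = 68.0 dB.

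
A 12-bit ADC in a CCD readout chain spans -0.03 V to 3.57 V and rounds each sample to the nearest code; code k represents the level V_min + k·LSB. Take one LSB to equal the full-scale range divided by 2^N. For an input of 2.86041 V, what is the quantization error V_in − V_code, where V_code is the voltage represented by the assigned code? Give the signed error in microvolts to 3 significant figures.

The full-scale span is 3.57 − (-0.03) = 3.6 V. LSB = 3.6 V / 2^12 ≈ 0.8789 mV.
Position in LSBs: (2.86041 − (-0.03)) × 4096/3.6 = 3288.6443; rounding gives k = 3289.
V_code = V_min + k × range/2^12 = -0.03 + 3289 × 3.6/4096 = 2.860722656 V.
V_in − V_code = 2.86041 − (2.860722656) = −313 µV.

−313 µV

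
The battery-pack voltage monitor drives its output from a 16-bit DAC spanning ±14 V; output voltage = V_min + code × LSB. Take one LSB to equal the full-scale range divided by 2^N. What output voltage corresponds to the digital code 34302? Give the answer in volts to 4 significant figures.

0.6554 V

The full-scale span is 14 − (-14) = 28 V. LSB = 28 V / 2^16.
V_out = V_min + code × LSB = -14 V + 34302 × 28 V / 65536
      = -14 V + 14.6554 V = 0.655396 V.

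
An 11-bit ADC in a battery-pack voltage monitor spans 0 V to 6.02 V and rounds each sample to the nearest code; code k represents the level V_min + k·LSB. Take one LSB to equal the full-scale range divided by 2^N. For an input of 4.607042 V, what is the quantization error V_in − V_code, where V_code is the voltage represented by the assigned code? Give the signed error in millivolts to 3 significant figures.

+0.919 mV

Full-scale range = 6.02 V. LSB = 6.02 V / 2^11 ≈ 2.939 mV.
(V_in − V_min)/LSB = (4.607042 − (0)) × 2048/6.02 = 1567.3126 → nearest code k = 1567.
V_code = 0 + (1567/2048) × 6.02 = 4.606123047 V.
V_in − V_code = 4.607042 − (4.606123047) = +0.919 mV.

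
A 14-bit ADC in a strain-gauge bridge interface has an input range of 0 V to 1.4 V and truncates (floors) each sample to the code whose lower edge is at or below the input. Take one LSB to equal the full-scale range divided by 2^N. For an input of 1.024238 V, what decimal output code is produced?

Span = 1.4 V. LSB = 1.4 V / 2^14 ≈ 85.45 µV.
(V_in − V_min) × 2^14/range = (1.024238 − (0)) × 16384/1.4 = 11986.511.
Floor → code = 11986.

11986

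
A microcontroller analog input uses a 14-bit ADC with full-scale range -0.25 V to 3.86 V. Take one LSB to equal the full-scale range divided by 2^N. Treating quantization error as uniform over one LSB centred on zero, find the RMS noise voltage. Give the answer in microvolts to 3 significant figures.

72.4 µV

Span: 3.86 V − (-0.25 V) = 4.11 V.
LSB = 4.11 V ÷ 2^14 = 4.11/16384 V = 250.85 µV.
For a uniform distribution on [−LSB/2, +LSB/2], V_rms = LSB/√12 = 250.85 µV/3.4641 = 72.4 µV.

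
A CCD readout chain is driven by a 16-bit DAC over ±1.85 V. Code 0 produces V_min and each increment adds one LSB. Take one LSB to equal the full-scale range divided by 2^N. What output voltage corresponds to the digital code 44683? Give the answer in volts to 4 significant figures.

0.6727 V

Full-scale range = 1.85 V − (-1.85 V) = 3.7 V. LSB = 3.7 V / 2^16.
Output = V_min + (44683/65536) × range = -1.85 + 0.681808 × 3.7 V
      = -1.85 V + 2.52269 V = 0.672691 V.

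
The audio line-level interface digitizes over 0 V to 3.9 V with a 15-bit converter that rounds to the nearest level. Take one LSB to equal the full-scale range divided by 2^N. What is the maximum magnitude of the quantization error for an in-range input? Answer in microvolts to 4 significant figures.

59.51 µV

V_FS = 3.9 V.
LSB = 3.9 V ÷ 2^15 = 3.9/32768 V = 119.019 µV.
A rounding quantizer has |error| ≤ LSB/2 = 59.51 µV.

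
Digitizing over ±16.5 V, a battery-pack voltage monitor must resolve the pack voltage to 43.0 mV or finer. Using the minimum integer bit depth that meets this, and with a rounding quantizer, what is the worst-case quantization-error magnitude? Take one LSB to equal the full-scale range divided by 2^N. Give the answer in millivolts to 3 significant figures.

The full-scale span is 16.5 − (-16.5) = 33 V.
Need 2^N ≥ 33 V / 43.0 mV = 767.4 → N_min = 10.
One LSB is 33 V / 1024 = 32.227 mV.
Max error for round-to-nearest is LSB/2 = 16.1 mV.

16.1 mV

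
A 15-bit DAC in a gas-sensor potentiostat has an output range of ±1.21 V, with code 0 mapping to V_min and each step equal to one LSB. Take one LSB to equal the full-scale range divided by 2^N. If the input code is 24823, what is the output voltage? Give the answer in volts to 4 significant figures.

The full-scale span is 1.21 − (-1.21) = 2.42 V. LSB = 2.42 V / 2^15.
V_out = -1.21 + 24823 × (2.42/32768) V
      = -1.21 V + 1.83324 V = 0.623242 V.

0.6232 V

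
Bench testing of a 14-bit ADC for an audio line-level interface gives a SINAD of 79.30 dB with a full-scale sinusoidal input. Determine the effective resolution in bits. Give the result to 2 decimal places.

ENOB = (SINAD − 1.76) / 6.02 = (79.30 − 1.76) / 6.02 = 77.54 / 6.02 = 12.8804.

12.88 bits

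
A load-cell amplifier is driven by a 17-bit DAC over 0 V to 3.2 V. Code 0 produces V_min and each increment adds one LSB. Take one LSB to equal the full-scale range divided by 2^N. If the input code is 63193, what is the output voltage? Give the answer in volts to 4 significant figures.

1.543 V

Range is 3.2 V. LSB = 3.2 V / 2^17.
V_out = V_min + code × LSB = 0 V + 63193 × 3.2 V / 131072
      = 0 + 1.54280 = 1.54280 V.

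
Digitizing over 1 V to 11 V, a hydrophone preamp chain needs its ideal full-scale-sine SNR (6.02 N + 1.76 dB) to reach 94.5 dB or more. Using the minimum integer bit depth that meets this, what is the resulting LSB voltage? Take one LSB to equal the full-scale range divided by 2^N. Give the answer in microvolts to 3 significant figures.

153 µV

Span: 11 V − (1 V) = 10 V.
Required N = ⌈(94.5 − 1.76)/6.02⌉ = ⌈15.405⌉ = 16.
LSB = 10 V ÷ 2^16 = 10/65536 V = 153 µV.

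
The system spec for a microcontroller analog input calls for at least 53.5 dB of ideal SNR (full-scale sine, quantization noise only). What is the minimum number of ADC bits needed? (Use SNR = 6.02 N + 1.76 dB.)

N ≥ (53.5 − 1.76)/6.02 = 8.595 → N_min = 9.

9 bits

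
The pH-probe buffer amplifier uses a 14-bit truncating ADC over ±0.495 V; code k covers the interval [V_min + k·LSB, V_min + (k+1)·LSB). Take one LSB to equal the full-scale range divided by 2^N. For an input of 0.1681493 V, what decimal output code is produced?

The full-scale span is 0.495 − (-0.495) = 0.99 V. LSB = 0.99 V / 2^14 ≈ 60.42 µV.
V_in − V_min = 0.1681493 − (-0.495) = 0.6631493 V.
Divide by LSB: 0.6631493 × 16384/0.99 = 10974.7860.
Truncating gives code 10974.

10974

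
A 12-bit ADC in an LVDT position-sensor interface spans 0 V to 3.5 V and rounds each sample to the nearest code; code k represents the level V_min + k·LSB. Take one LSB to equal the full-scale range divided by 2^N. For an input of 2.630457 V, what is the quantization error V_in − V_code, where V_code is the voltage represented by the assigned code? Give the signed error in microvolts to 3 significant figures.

+330 µV

Full-scale range = 3.5 V. LSB = 3.5 V / 2^12 ≈ 0.8545 mV.
(2.630457 − (0)) / LSB = 2.630457 × 4096/3.5 = 3078.3862. Nearest integer: k = 3078.
V_code = V_min + k × range/2^12 = 0 + 3078 × 3.5/4096 = 2.630126953 V.
V_in − V_code = 2.630457 − (2.630126953) = +330 µV.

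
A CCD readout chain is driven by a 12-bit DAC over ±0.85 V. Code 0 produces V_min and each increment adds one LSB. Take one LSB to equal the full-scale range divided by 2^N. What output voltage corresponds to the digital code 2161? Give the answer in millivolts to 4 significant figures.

46.90 mV

The full-scale span is 0.85 − (-0.85) = 1.7 V. LSB = 1.7 V / 2^12.
V_out = V_min + code × LSB = -0.85 V + 2161 × 1.7 V / 4096
      = -0.85 + 0.896899 = 0.0468994 V.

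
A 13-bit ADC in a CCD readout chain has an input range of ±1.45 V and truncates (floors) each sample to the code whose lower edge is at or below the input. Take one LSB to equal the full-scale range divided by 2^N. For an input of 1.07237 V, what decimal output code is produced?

7125

The full-scale span is 1.45 − (-1.45) = 2.9 V. LSB = 2.9 V / 2^13 ≈ 354.0 µV.
code = ⌊(V_in − V_min)/LSB⌋ = ⌊(V_in − V_min) × 2^13 / range⌋
     = ⌊(1.07237 − (-1.45)) × 8192 / 2.9⌋ = ⌊2.52237 × 8192/2.9⌋
     = ⌊7125.260⌋ = 7125.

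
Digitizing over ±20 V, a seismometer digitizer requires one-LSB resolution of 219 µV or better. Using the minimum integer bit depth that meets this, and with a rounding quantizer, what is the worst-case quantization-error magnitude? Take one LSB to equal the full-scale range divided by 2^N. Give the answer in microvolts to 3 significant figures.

76.3 µV

Full-scale range = 20 V − (-20 V) = 40 V.
Required number of levels: 40/219 µV = 182650; smallest N with 2^N ≥ that is 18.
One LSB is 40 V / 262144 = 152.59 µV.
Half an LSB is 76.3 µV.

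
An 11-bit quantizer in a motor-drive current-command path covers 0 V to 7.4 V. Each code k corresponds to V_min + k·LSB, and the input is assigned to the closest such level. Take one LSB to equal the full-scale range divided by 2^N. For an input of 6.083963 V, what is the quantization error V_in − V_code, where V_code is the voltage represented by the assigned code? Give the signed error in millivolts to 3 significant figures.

−0.803 mV

Range is 7.4 V. LSB = 7.4 V / 2^11 ≈ 3.613 mV.
(V_in − V_min)/LSB = (6.083963 − (0)) × 2048/7.4 = 1683.7779 → nearest code k = 1684.
V_code = 0 + (1684/2048) × 7.4 = 6.084765625 V.
V_in − V_code = 6.083963 − (6.084765625) = −0.803 mV.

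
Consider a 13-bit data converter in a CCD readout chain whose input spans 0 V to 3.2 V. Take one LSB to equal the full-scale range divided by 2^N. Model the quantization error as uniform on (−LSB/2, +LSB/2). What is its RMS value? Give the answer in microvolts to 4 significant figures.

V_FS = 3.2 V.
One LSB is 3.2 V / 8192 = 390.625 µV.
V_rms = LSB/√12 = 390.625 µV / √12 = 112.8 µV.

112.8 µV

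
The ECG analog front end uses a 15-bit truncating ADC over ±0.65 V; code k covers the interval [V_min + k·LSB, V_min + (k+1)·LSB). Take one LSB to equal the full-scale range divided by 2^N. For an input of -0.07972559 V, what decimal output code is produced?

14374

Full-scale range = 0.65 V − (-0.65 V) = 1.3 V. LSB = 1.3 V / 2^15 ≈ 39.67 µV.
code = ⌊(V_in − V_min)/LSB⌋ = ⌊(V_in − V_min) × 2^15 / range⌋
     = ⌊(-0.07972559 − (-0.65)) × 32768 / 1.3⌋ = ⌊0.57027441 × 32768/1.3⌋
     = ⌊14374.425⌋ = 14374.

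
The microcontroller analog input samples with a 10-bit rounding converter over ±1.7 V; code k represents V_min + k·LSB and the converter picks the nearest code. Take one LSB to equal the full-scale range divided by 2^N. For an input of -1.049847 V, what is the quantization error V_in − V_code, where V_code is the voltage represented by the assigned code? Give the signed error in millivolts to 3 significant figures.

−0.628 mV

Span: 1.7 V − (-1.7 V) = 3.4 V. LSB = 3.4 V / 2^10 ≈ 3.320 mV.
Position in LSBs: (-1.049847 − (-1.7)) × 1024/3.4 = 195.8108; rounding gives k = 196.
Reconstructed level: -1.7 + 196 × 3.4/1024 V = -1.049218750 V.
e = -1.049847 − (-1.049218750) = −0.628 mV.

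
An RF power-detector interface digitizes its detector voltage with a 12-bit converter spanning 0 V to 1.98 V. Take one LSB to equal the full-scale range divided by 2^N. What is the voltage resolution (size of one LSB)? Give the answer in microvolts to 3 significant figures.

Full-scale range = 1.98 V.
2^12 = 4096 levels.
Step size = 1.98/4096 V = 483 µV.

483 µV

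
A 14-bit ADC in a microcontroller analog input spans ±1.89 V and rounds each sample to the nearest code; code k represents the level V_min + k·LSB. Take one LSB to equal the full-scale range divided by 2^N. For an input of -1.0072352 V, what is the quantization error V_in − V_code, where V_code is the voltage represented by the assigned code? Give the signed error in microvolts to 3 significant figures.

+57.3 µV

The full-scale span is 1.89 − (-1.89) = 3.78 V. LSB = 3.78 V / 2^14 ≈ 230.7 µV.
(V_in − V_min)/LSB = (-1.0072352 − (-1.89)) × 16384/3.78 = 3826.2483 → nearest code k = 3826.
V_code = V_min + k × range/2^14 = -1.89 + 3826 × 3.78/16384 = -1.0072924805 V.
Error = V_in − V_code = -1.0072352 − (-1.0072924805) = +57.3 µV.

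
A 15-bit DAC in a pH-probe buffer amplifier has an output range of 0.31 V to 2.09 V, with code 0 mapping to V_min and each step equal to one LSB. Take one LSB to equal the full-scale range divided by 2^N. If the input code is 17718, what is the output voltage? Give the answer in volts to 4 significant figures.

1.272 V

Range = 2.09 − (0.31) = 1.78 V. LSB = 1.78 V / 2^15.
V_out = V_min + code × LSB = 0.31 V + 17718 × 1.78 V / 32768
      = 0.31 V + 0.962465 V = 1.27246 V.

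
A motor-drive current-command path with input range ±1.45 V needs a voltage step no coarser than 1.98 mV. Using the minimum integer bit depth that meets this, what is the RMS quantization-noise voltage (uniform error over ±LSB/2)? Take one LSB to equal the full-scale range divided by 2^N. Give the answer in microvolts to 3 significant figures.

409 µV

Full-scale range = 1.45 V − (-1.45 V) = 2.9 V.
2.9 V / 1.98 mV = 1465. Since 2^10 = 1024 and 2^11 = 2048, N = 11.
Step size = 2.9/2048 V = 1.4160 mV.
V_rms = LSB/√12 = 409 µV.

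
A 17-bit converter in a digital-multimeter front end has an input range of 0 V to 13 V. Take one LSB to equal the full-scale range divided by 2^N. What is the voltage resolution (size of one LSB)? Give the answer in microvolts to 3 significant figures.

Range is 13 V.
Number of codes = 2^17 = 131072.
One LSB is 13 V / 131072 = 99.2 µV.

99.2 µV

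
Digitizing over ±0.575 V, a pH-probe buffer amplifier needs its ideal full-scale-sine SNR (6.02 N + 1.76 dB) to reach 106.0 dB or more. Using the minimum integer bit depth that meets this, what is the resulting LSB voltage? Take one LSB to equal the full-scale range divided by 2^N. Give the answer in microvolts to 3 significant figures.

Range = 0.575 − (-0.575) = 1.15 V.
6.02 N + 1.76 ≥ 106.0 gives N ≥ 17.316, so the minimum integer is 18.
Step size = 1.15/262144 V = 4.39 µV.

4.39 µV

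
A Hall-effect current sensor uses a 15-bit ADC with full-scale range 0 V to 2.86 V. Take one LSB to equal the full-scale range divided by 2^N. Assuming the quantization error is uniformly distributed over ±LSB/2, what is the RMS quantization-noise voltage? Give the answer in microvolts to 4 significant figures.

25.20 µV

Range is 2.86 V.
Step size = 2.86/32768 V = 87.2803 µV.
For a uniform distribution on [−LSB/2, +LSB/2], V_rms = LSB/√12 = 87.2803 µV/3.4641 = 25.20 µV.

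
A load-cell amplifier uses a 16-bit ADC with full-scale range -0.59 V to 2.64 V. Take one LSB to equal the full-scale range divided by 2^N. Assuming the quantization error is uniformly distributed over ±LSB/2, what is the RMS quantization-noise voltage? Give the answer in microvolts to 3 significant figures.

14.2 µV

The full-scale span is 2.64 − (-0.59) = 3.23 V.
LSB = 3.23 V ÷ 2^16 = 3.23/65536 V = 49.286 µV.
σ_q = LSB/√12 = 49.286 µV/3.4641 = 14.2 µV.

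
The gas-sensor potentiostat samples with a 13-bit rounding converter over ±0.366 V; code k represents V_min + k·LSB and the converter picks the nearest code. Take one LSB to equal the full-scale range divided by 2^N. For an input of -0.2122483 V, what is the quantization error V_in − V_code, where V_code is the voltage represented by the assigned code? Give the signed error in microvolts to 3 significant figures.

Full-scale range = 0.366 V − (-0.366 V) = 0.732 V. LSB = 0.732 V / 2^13 ≈ 89.36 µV.
Position in LSBs: (-0.2122483 − (-0.366)) × 8192/0.732 = 1720.6748; rounding gives k = 1721.
Reconstructed level: -0.366 + 1721 × 0.732/8192 V = -0.2122192383 V.
V_in − V_code = -0.2122483 − (-0.2122192383) = −29.1 µV.

−29.1 µV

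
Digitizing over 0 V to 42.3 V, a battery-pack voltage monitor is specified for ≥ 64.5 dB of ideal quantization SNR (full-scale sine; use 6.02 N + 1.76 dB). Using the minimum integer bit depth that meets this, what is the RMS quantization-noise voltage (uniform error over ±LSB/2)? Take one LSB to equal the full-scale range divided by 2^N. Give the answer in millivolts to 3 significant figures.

5.96 mV

Range is 42.3 V.
Solving 6.02 N ≥ 64.5 − 1.76: N ≥ 10.422. Round up → N = 11.
Step size = 42.3/2048 V = 20.654 mV.
RMS noise = LSB/√12 = 5.96 mV.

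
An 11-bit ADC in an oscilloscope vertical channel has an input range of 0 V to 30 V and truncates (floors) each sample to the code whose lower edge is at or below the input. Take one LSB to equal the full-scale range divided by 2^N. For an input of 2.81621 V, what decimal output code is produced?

Span = 30 V. LSB = 30 V / 2^11 ≈ 14.65 mV.
code = ⌊(V_in − V_min)/LSB⌋ = ⌊(V_in − V_min) × 2^11 / range⌋
     = ⌊(2.81621 − (0)) × 2048 / 30⌋ = ⌊2.81621 × 2048/30⌋
     = ⌊192.253⌋ = 192.

192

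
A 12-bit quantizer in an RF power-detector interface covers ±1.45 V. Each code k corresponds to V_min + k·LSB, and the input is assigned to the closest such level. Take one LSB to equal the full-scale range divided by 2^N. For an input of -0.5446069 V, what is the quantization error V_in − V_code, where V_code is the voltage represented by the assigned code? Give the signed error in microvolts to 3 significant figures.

−149 µV

Range = 1.45 − (-1.45) = 2.9 V. LSB = 2.9 V / 2^12 ≈ 0.7080 mV.
(-0.5446069 − (-1.45)) / LSB = 0.9053931 × 4096/2.9 = 1278.7897. Nearest integer: k = 1279.
V_code = -1.45 + (1279/4096) × 2.9 = -0.5444580078 V.
V_in − V_code = -0.5446069 − (-0.5444580078) = −149 µV.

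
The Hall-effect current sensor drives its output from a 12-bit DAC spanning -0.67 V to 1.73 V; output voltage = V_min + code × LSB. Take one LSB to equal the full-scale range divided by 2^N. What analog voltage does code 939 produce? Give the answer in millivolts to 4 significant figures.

-119.8 mV

Span: 1.73 V − (-0.67 V) = 2.4 V. LSB = 2.4 V / 2^12.
Output = V_min + (939/4096) × range = -0.67 + 0.229248 × 2.4 V
      = -0.67 V + 0.550195 V = -0.119805 V.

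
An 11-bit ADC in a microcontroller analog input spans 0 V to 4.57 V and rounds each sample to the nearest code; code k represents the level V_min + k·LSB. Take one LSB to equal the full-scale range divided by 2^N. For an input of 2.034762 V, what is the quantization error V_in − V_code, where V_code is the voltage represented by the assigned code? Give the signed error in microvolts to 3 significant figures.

−316 µV

Full-scale range = 4.57 V. LSB = 4.57 V / 2^11 ≈ 2.231 mV.
Position in LSBs: (2.034762 − (0)) × 2048/4.57 = 911.8583; rounding gives k = 912.
Reconstructed level: 0 + 912 × 4.57/2048 V = 2.035078125 V.
V_in − V_code = 2.034762 − (2.035078125) = −316 µV.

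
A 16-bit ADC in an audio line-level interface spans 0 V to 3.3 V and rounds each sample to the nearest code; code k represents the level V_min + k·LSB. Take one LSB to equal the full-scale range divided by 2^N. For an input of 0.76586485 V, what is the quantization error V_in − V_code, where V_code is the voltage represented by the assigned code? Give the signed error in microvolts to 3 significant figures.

−19.5 µV

Range is 3.3 V. LSB = 3.3 V / 2^16 ≈ 50.35 µV.
(V_in − V_min)/LSB = (0.76586485 − (0)) × 65536/3.3 = 15209.6118 → nearest code k = 15210.
V_code = V_min + k × range/2^16 = 0 + 15210 × 3.3/65536 = 0.76588439941 V.
V_in − V_code = 0.76586485 − (0.76588439941) = −19.5 µV.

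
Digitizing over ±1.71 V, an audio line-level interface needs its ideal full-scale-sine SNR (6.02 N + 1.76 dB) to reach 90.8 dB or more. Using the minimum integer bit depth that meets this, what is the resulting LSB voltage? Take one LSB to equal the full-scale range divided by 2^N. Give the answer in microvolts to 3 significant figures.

104 µV

Full-scale range = 1.71 V − (-1.71 V) = 3.42 V.
Solving 6.02 N ≥ 90.8 − 1.76: N ≥ 14.791. Round up → N = 15.
Step size = 3.42/32768 V = 104 µV.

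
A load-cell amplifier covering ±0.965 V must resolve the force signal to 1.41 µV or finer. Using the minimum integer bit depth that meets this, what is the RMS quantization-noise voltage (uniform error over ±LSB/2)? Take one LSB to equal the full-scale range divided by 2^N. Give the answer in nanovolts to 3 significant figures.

266 nV

Span: 0.965 V − (-0.965 V) = 1.93 V.
1.93 V / 1.41 µV = 1.369e6. Since 2^20 = 1048576 and 2^21 = 2097152, N = 21.
Step size = 1.93/2097152 V = 0.92030 µV.
V_rms = LSB/√12 = 266 nV.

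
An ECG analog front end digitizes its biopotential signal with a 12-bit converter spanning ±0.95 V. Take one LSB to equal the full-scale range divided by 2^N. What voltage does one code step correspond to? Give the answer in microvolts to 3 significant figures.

464 µV

The full-scale span is 0.95 − (-0.95) = 1.9 V.
2^12 = 4096 levels.
LSB = 1.9 V ÷ 2^12 = 1.9/4096 V = 464 µV.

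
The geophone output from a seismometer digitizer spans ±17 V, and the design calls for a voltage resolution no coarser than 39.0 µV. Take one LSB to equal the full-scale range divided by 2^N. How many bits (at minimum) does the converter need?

20 bits

Full-scale range = 17 V − (-17 V) = 34 V.
Levels needed ≥ 34/39.0 µV = 871800. 2^20 = 1048576 suffices, so N_min = 20.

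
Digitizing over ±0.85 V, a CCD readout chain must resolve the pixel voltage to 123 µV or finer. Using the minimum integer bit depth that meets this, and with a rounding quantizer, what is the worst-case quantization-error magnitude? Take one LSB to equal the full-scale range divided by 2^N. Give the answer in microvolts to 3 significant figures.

51.9 µV

Full-scale range = 0.85 V − (-0.85 V) = 1.7 V.
1.7 V / 123 µV = 13820. Since 2^13 = 8192 and 2^14 = 16384, N = 14.
LSB = 1.7 V ÷ 2^14 = 1.7/16384 V = 103.76 µV.
Half an LSB is 51.9 µV.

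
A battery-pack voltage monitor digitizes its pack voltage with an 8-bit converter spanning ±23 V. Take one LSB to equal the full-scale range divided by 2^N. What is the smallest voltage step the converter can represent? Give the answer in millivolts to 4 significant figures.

Full-scale range = 23 V − (-23 V) = 46 V.
Number of codes = 2^8 = 256.
One LSB is 46 V / 256 = 179.7 mV.

179.7 mV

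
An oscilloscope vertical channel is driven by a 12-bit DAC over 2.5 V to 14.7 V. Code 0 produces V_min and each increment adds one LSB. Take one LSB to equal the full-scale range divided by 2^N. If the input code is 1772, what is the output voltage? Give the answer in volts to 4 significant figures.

The full-scale span is 14.7 − (2.5) = 12.2 V. LSB = 12.2 V / 2^12.
V_out = V_min + code × LSB = 2.5 V + 1772 × 12.2 V / 4096
      = 2.5 V + 5.27793 V = 7.77793 V.

7.778 V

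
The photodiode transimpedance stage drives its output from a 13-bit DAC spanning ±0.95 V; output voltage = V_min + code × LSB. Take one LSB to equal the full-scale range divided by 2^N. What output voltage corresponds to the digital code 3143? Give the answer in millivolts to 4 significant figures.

-221.0 mV

Full-scale range = 0.95 V − (-0.95 V) = 1.9 V. LSB = 1.9 V / 2^13.
Output = V_min + (3143/8192) × range = -0.95 + 0.383667 × 1.9 V
      = -0.95 + 0.728967 = -0.221033 V.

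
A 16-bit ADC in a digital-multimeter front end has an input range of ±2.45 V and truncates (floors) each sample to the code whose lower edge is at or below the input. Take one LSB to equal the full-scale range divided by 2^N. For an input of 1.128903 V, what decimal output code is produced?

Span: 2.45 V − (-2.45 V) = 4.9 V. LSB = 4.9 V / 2^16 ≈ 74.77 µV.
(V_in − V_min) × 2^16/range = (1.128903 − (-2.45)) × 65536/4.9 = 47866.732.
Floor → code = 47866.

47866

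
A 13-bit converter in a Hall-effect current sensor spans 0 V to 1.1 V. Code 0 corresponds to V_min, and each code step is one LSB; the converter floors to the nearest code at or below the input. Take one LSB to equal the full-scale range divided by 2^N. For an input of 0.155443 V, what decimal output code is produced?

Full-scale range = 1.1 V. LSB = 1.1 V / 2^13 ≈ 134.3 µV.
(V_in − V_min) × 2^13/range = (0.155443 − (0)) × 8192/1.1 = 1157.626.
Floor → code = 1157.

1157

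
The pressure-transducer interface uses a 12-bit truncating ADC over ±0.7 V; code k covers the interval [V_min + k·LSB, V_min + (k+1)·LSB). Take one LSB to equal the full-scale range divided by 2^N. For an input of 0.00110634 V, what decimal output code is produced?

2051

The full-scale span is 0.7 − (-0.7) = 1.4 V. LSB = 1.4 V / 2^12 ≈ 341.8 µV.
(V_in − V_min) × 2^12/range = (0.00110634 − (-0.7)) × 4096/1.4 = 2051.237.
Floor → code = 2051.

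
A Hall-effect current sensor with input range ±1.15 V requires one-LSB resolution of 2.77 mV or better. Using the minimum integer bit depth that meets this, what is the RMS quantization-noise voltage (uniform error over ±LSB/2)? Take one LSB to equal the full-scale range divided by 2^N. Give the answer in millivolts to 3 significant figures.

The full-scale span is 1.15 − (-1.15) = 2.3 V.
Required number of levels: 2.3/2.77 mV = 830.32; smallest N with 2^N ≥ that is 10.
Step size = 2.3/1024 V = 2.2461 mV.
RMS noise = LSB/√12 = 0.648 mV.

0.648 mV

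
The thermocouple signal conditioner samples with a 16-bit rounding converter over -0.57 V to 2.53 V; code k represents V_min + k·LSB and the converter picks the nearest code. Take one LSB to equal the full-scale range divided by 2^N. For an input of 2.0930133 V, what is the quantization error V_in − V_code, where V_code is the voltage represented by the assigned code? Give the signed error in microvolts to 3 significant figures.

−8.55 µV

Span: 2.53 V − (-0.57 V) = 3.1 V. LSB = 3.1 V / 2^16 ≈ 47.30 µV.
(V_in − V_min)/LSB = (2.0930133 − (-0.57)) × 65536/3.1 = 56297.8192 → nearest code k = 56298.
V_code = V_min + k × range/2^16 = -0.57 + 56298 × 3.1/65536 = 2.0930218506 V.
e = 2.0930133 − (2.0930218506) = −8.55 µV.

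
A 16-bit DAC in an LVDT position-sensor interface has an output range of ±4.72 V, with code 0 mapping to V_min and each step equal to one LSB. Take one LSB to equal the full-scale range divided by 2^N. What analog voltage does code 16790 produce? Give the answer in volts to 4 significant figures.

Full-scale range = 4.72 V − (-4.72 V) = 9.44 V. LSB = 9.44 V / 2^16.
V_out = V_min + code × LSB = -4.72 V + 16790 × 9.44 V / 65536
      = -4.72 V + 2.41848 V = -2.30152 V.

-2.302 V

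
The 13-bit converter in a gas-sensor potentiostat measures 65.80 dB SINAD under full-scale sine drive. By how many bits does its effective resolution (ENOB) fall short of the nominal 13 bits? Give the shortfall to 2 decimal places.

2.36 bits

Effective bits = (65.80 − 1.76)/6.02 = 10.6379.
13 − 10.6379 = 2.36 bits below nominal.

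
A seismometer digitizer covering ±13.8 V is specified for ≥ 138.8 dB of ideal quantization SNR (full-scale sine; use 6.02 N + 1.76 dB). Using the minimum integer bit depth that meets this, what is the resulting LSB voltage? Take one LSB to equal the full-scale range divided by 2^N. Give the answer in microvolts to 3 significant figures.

3.29 µV

The full-scale span is 13.8 − (-13.8) = 27.6 V.
6.02 N + 1.76 ≥ 138.8 gives N ≥ 22.764, so the minimum integer is 23.
Step size = 27.6/8388608 V = 3.29 µV.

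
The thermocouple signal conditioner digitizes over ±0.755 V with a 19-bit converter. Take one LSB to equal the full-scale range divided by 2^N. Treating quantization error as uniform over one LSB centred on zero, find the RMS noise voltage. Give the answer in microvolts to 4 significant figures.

0.8314 µV

Range = 0.755 − (-0.755) = 1.51 V.
LSB = 1.51 V ÷ 2^19 = 1.51/524288 V = 2.88010 µV.
RMS of a uniform error over width LSB is LSB/√12 = 0.8314 µV.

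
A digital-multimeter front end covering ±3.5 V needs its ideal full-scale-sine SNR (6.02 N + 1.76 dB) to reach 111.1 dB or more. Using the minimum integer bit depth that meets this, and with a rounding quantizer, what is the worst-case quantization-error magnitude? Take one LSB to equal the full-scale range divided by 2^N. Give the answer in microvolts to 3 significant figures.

6.68 µV

Range = 3.5 − (-3.5) = 7 V.
N ≥ (111.1 − 1.76)/6.02 = 18.163 → N_min = 19.
One LSB is 7 V / 524288 = 13.351 µV.
|e|_max = LSB/2 = 6.68 µV.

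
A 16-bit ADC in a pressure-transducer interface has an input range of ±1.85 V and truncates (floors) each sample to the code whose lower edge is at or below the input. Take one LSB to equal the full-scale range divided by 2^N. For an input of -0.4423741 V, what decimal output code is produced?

24932

Range = 1.85 − (-1.85) = 3.7 V. LSB = 3.7 V / 2^16 ≈ 56.46 µV.
V_in − V_min = -0.4423741 − (-1.85) = 1.4076259 V.
Divide by LSB: 1.4076259 × 65536/3.7 = 24932.4786.
Truncating gives code 24932.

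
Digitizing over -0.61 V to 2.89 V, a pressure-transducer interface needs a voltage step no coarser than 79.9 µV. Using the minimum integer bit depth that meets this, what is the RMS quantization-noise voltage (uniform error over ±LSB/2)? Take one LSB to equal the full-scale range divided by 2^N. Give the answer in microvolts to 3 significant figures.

15.4 µV

The full-scale span is 2.89 − (-0.61) = 3.5 V.
3.5 V / 79.9 µV = 43800. Since 2^15 = 32768 and 2^16 = 65536, N = 16.
Step size = 3.5/65536 V = 53.406 µV.
RMS noise = LSB/√12 = 15.4 µV.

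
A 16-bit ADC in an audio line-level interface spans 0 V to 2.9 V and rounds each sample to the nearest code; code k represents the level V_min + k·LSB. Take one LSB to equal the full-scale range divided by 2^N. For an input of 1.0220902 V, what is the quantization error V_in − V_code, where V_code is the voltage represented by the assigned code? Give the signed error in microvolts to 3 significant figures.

−7.58 µV

Range is 2.9 V. LSB = 2.9 V / 2^16 ≈ 44.25 µV.
Position in LSBs: (1.0220902 − (0)) × 65536/2.9 = 23097.8287; rounding gives k = 23098.
Reconstructed level: 0 + 23098 × 2.9/65536 V = 1.0220977783 V.
e = 1.0220902 − (1.0220977783) = −7.58 µV.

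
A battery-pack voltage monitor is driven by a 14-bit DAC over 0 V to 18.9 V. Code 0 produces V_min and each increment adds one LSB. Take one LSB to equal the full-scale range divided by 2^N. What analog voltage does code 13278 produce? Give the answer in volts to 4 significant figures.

V_FS = 18.9 V. LSB = 18.9 V / 2^14.
Output = V_min + (13278/16384) × range = 0 + 0.810425 × 18.9 V
      = 0 V + 15.3170 V = 15.3170 V.

15.32 V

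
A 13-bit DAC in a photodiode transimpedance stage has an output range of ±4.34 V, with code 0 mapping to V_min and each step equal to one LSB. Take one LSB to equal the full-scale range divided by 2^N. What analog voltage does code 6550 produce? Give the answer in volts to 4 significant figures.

Span: 4.34 V − (-4.34 V) = 8.68 V. LSB = 8.68 V / 2^13.
V_out = -4.34 + 6550 × (8.68/8192) V
      = -4.34 + 6.94019 = 2.60019 V.

2.600 V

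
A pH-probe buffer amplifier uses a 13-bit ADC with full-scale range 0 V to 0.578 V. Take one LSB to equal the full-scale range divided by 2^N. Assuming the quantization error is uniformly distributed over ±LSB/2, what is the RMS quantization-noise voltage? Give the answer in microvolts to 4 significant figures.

Span = 0.578 V.
One LSB is 0.578 V / 8192 = 70.5566 µV.
For a uniform distribution on [−LSB/2, +LSB/2], V_rms = LSB/√12 = 70.5566 µV/3.4641 = 20.37 µV.

20.37 µV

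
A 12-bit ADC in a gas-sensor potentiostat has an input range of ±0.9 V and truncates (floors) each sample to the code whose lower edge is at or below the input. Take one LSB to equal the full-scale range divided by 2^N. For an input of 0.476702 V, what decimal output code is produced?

3132

The full-scale span is 0.9 − (-0.9) = 1.8 V. LSB = 1.8 V / 2^12 ≈ 439.5 µV.
(V_in − V_min) × 2^12/range = (0.476702 − (-0.9)) × 4096/1.8 = 3132.762.
Floor → code = 3132.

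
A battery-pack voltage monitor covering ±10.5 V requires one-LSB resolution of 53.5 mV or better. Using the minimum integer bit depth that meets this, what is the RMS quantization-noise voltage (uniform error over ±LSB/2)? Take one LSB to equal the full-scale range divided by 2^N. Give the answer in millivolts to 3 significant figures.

11.8 mV

Span: 10.5 V − (-10.5 V) = 21 V.
Required number of levels: 21/53.5 mV = 392.52; smallest N with 2^N ≥ that is 9.
One LSB is 21 V / 512 = 41.016 mV.
V_rms = LSB/√12 = 11.8 mV.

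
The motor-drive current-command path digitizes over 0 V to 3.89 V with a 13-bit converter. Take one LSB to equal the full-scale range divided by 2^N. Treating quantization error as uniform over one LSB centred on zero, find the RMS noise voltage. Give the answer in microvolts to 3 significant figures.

137 µV

Range is 3.89 V.
Step size = 3.89/8192 V = 474.85 µV.
V_rms = LSB/√12 = 474.85 µV / √12 = 137 µV.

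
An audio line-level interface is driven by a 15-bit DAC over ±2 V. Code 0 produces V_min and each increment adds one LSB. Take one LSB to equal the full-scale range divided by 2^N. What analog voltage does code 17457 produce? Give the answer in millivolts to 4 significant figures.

Span: 2 V − (-2 V) = 4 V. LSB = 4 V / 2^15.
V_out = V_min + code × LSB = -2 V + 17457 × 4 V / 32768
      = -2 V + 2.13098 V = 0.130981 V.

131.0 mV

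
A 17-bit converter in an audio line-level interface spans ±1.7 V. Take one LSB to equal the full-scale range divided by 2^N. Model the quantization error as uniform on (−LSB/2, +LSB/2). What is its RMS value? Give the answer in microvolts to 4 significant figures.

The full-scale span is 1.7 − (-1.7) = 3.4 V.
Step size = 3.4/131072 V = 25.9399 µV.
σ_q = LSB/√12 = 25.9399 µV/3.4641 = 7.488 µV.

7.488 µV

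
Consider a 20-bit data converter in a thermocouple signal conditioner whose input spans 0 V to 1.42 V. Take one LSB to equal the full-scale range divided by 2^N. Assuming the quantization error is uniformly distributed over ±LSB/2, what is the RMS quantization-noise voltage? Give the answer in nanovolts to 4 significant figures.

Full-scale range = 1.42 V.
Step size = 1.42/1048576 V = 1.35422 µV.
σ_q = LSB/√12 = 1.35422 µV/3.4641 = 390.9 nV.

390.9 nV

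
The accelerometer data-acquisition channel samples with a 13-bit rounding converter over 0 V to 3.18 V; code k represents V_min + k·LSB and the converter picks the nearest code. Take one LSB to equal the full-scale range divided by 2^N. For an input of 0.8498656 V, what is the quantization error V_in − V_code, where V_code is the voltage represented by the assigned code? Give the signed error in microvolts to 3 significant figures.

Range is 3.18 V. LSB = 3.18 V / 2^13 ≈ 388.2 µV.
(V_in − V_min)/LSB = (0.8498656 − (0)) × 8192/3.18 = 2189.3393 → nearest code k = 2189.
V_code = V_min + k × range/2^13 = 0 + 2189 × 3.18/8192 = 0.8497338867 V.
V_in − V_code = 0.8498656 − (0.8497338867) = +132 µV.

+132 µV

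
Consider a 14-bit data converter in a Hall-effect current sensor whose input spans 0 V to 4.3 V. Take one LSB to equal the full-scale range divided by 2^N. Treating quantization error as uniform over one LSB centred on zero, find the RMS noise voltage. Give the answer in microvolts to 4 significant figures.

75.76 µV

Span = 4.3 V.
One LSB is 4.3 V / 16384 = 262.451 µV.
σ_q = LSB/√12 = 262.451 µV/3.4641 = 75.76 µV.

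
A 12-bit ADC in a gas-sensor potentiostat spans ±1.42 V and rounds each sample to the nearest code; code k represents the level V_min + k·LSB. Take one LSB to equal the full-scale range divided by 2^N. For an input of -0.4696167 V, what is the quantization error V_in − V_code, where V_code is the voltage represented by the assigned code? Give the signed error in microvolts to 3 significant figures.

−212 µV

Span: 1.42 V − (-1.42 V) = 2.84 V. LSB = 2.84 V / 2^12 ≈ 0.6934 mV.
(-0.4696167 − (-1.42)) / LSB = 0.9503833 × 4096/2.84 = 1370.6937. Nearest integer: k = 1371.
V_code = -1.42 + (1371/4096) × 2.84 = -0.4694042969 V.
Error = V_in − V_code = -0.4696167 − (-0.4694042969) = −212 µV.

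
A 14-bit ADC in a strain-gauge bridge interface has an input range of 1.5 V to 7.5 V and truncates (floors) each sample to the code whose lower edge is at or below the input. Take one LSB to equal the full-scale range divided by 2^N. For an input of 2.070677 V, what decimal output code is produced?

Full-scale range = 7.5 V − (1.5 V) = 6 V. LSB = 6 V / 2^14 ≈ 366.2 µV.
V_in − V_min = 2.070677 − (1.5) = 0.570677 V.
Divide by LSB: 0.570677 × 16384/6 = 1558.3287.
Truncating gives code 1558.

1558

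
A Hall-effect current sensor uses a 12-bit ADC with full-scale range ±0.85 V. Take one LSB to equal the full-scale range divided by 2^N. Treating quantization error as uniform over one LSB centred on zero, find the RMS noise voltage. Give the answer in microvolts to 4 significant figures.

119.8 µV

Full-scale range = 0.85 V − (-0.85 V) = 1.7 V.
Step size = 1.7/4096 V = 415.039 µV.
RMS of a uniform error over width LSB is LSB/√12 = 119.8 µV.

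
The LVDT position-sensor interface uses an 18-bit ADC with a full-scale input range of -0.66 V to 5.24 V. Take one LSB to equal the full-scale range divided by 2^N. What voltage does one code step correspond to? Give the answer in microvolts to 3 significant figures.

Full-scale range = 5.24 V − (-0.66 V) = 5.9 V.
There are 2^18 = 262144 steps.
LSB = 5.9 V ÷ 2^18 = 5.9/262144 V = 22.5 µV.

22.5 µV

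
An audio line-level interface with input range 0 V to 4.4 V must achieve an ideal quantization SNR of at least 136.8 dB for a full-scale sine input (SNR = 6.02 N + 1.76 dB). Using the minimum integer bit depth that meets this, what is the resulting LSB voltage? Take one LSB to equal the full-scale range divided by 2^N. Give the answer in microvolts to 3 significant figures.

Full-scale range = 4.4 V.
N ≥ (136.8 − 1.76)/6.02 = 22.432 → N_min = 23.
One LSB is 4.4 V / 8388608 = 0.525 µV.

0.525 µV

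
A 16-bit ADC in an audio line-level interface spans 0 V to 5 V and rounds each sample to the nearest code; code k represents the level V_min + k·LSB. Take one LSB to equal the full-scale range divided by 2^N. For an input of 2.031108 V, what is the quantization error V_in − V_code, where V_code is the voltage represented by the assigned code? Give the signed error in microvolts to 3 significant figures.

+10.6 µV

V_FS = 5 V. LSB = 5 V / 2^16 ≈ 76.29 µV.
(V_in − V_min)/LSB = (2.031108 − (0)) × 65536/5 = 26622.1388 → nearest code k = 26622.
V_code = V_min + k × range/2^16 = 0 + 26622 × 5/65536 = 2.0310974121 V.
Error = V_in − V_code = 2.031108 − (2.0310974121) = +10.6 µV.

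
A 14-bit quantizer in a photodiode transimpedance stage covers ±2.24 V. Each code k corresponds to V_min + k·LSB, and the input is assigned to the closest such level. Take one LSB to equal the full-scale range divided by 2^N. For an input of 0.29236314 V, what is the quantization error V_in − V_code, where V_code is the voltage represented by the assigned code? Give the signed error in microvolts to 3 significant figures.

+58.5 µV

The full-scale span is 2.24 − (-2.24) = 4.48 V. LSB = 4.48 V / 2^14 ≈ 273.4 µV.
(V_in − V_min)/LSB = (0.29236314 − (-2.24)) × 16384/4.48 = 9261.2138 → nearest code k = 9261.
V_code = -2.24 + (9261/16384) × 4.48 = 0.29230468750 V.
Error = V_in − V_code = 0.29236314 − (0.29230468750) = +58.5 µV.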